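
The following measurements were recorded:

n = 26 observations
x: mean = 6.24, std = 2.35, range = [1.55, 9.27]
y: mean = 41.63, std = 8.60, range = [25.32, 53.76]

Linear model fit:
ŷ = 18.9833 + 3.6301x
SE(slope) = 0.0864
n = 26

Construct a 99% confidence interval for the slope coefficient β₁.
The 99% CI for β₁ is (3.3884, 3.8718)

Confidence interval for the slope:

The 99% CI for β₁ is: β̂₁ ± t*(α/2, n-2) × SE(β̂₁)

Step 1: Find critical t-value
- Confidence level = 0.99
- Degrees of freedom = n - 2 = 26 - 2 = 24
- t*(α/2, 24) = 2.7969

Step 2: Calculate margin of error
Margin = 2.7969 × 0.0864 = 0.2417

Step 3: Construct interval
CI = 3.6301 ± 0.2417
CI = (3.3884, 3.8718)

Interpretation: each one-unit increase in x is associated with a change in mean y of between 3.3884 and 3.8718, with 99% confidence.
The interval does not include 0, suggesting a significant linear relationship.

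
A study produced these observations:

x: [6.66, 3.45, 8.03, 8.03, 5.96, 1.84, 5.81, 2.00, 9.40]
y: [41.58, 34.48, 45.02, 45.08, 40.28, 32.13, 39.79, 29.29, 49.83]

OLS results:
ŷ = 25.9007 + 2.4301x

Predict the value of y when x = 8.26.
ŷ = 45.9733

Plug x = 8.26 into the fitted line:

ŷ = 25.9007 + 2.4301 × 8.26
ŷ = 25.9007 + 20.0726
ŷ = 45.9733

This is a point prediction; actual observations scatter around it by roughly the residual standard deviation.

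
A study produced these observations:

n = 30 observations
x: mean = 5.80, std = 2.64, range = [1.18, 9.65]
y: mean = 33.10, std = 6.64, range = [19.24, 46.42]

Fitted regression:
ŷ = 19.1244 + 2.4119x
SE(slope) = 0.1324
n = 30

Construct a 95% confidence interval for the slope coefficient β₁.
The 95% CI for β₁ is (2.1407, 2.6831)

Confidence interval for the slope:

The 95% CI for β₁ is: β̂₁ ± t*(α/2, n-2) × SE(β̂₁)

Step 1: Find critical t-value
- Confidence level = 0.95
- Degrees of freedom = n - 2 = 30 - 2 = 28
- t*(α/2, 28) = 2.0484

Step 2: Calculate margin of error
Margin = 2.0484 × 0.1324 = 0.2712

Step 3: Construct interval
CI = 2.4119 ± 0.2712
CI = (2.1407, 2.6831)

Interpretation: each one-unit increase in x is associated with a change in mean y of between 2.1407 and 2.6831, with 95% confidence.
Since 0 is outside the interval, a two-sided test at α = 0.05 would reject H₀: β₁ = 0.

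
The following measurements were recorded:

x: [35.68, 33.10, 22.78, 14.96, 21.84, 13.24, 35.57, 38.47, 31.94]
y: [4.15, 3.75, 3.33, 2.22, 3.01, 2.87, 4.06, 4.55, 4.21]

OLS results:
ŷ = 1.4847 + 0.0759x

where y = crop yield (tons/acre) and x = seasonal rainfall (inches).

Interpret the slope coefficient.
On average, crop yield is about 0.0759 tons/acre higher for every extra inch of rainfall.

β₁ = 0.0759 is the change in predicted crop yield (tons/acre) per additional inch of rainfall.

Interpretation:
- Rainfall up by 1 inch → predicted crop yield increases by 0.0759 tons/acre
- The effect is assumed constant over the observed range of x (linearity)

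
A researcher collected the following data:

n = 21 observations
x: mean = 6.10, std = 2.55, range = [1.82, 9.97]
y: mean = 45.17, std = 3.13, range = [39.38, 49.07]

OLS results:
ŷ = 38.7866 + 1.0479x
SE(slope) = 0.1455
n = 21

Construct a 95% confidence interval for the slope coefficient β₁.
The 95% CI for β₁ is (0.7434, 1.3524)

Confidence interval for the slope:

The 95% CI for β₁ is: β̂₁ ± t*(α/2, n-2) × SE(β̂₁)

Step 1: Find critical t-value
- Confidence level = 0.95
- Degrees of freedom = n - 2 = 21 - 2 = 19
- t*(α/2, 19) = 2.0930

Step 2: Calculate margin of error
Margin = 2.0930 × 0.1455 = 0.3045

Step 3: Construct interval
CI = 1.0479 ± 0.3045
CI = (0.7434, 1.3524)

Interpretation: intervals built this way capture the true β₁ in 95% of repeated samples; here the plausible range for the per-unit effect of x on y is 0.7434 to 1.3524.
Both endpoints are positive, so the data support a genuinely positive slope at this confidence level.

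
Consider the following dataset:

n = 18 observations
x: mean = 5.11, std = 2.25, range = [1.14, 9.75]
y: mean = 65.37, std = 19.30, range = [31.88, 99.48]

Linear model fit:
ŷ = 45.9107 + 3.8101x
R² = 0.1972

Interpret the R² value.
R² = 0.1972 means 19.72% of the variation in y is explained by the linear relationship with x. This indicates a weak fit.

The coefficient of determination R² is the fraction of the total variation in y that the fitted line accounts for.

Here R² = 0.1972:
- Explained: 19.72% of the variation in y
- Unexplained (residual): 100% − 19.72% = 80.28%
- Rule of thumb (below 0.3 weak; 0.3 to below 0.7 moderate; 0.7 and above strong) → weak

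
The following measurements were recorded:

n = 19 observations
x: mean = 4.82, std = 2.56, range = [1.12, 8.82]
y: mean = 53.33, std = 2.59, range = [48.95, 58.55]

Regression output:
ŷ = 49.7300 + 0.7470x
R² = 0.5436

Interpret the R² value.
R² = 0.5436 means 54.36% of the variation in y is explained by the linear relationship with x. This indicates a moderate fit.

The coefficient of determination R² is the fraction of the total variation in y that the fitted line accounts for.

Here R² = 0.5436:
- Explained: 54.36% of the variation in y
- Unexplained (residual): 100% − 54.36% = 45.64%
- Rule of thumb (below 0.3 weak; 0.3 to below 0.7 moderate; 0.7 and above strong) → moderate

Calculation: R² = 1 − (SS_res / SS_tot), where SS_res is the sum of squared residuals and SS_tot the total sum of squares.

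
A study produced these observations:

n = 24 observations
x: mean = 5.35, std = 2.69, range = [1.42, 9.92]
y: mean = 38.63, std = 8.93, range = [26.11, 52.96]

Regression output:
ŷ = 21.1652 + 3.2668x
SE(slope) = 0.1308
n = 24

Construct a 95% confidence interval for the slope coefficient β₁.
The 95% CI for β₁ is (2.9955, 3.5381)

Confidence interval for the slope:

The 95% CI for β₁ is: β̂₁ ± t*(α/2, n-2) × SE(β̂₁)

Step 1: Find critical t-value
- Confidence level = 0.95
- Degrees of freedom = n - 2 = 24 - 2 = 22
- t*(α/2, 22) = 2.0739

Step 2: Calculate margin of error
Margin = 2.0739 × 0.1308 = 0.2713

Step 3: Construct interval
CI = 3.2668 ± 0.2713
CI = (2.9955, 3.5381)

Interpretation: intervals built this way capture the true β₁ in 95% of repeated samples; here the plausible range for the per-unit effect of x on y is 2.9955 to 3.5381.
Since 0 is outside the interval, a two-sided test at α = 0.05 would reject H₀: β₁ = 0.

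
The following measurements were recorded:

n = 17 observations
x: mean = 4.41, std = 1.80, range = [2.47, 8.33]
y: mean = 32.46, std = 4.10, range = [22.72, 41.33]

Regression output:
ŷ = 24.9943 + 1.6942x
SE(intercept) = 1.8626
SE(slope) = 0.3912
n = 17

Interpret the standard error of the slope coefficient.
The slope 1.6942 is pinned down to within about ±0.3912 (one SE) by these data — relative uncertainty 23.1%, i.e. moderately precise.

What SE measures:
- The standard error quantifies the sampling variability of the coefficient estimate
- It is the estimated standard deviation of β̂₁ across hypothetical repeated samples of the same size
- Smaller SE → more precise estimate

Relative precision:
- SE / |β̂₁| = 0.3912 / 1.6942 = 23.1%
- Rule of thumb (under 20%: precise; 20% to under 50%: moderately precise; 50% or more: imprecise) → moderately precise

Link to the t-test: t = β̂₁ / SE(β̂₁) = 1.6942 / 0.3912 = 4.3308, the statistic for H₀: β₁ = 0.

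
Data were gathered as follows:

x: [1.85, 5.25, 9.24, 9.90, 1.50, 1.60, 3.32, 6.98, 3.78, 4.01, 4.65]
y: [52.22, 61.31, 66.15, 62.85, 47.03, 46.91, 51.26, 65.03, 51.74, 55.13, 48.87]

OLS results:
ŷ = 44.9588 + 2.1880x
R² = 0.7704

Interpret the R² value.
The model explains 77.04% of the variance in y (R² = 0.7704), leaving 22.96% unexplained; the fit is strong.

R² (coefficient of determination) measures the proportion of variance in y explained by the regression model.

Here R² = 0.7704:
- Explained: 77.04% of the variation in y
- Unexplained (residual): 100% − 77.04% = 22.96%
- Rule of thumb (below 0.3 weak; 0.3 to below 0.7 moderate; 0.7 and above strong) → strong

Calculation: R² = 1 − (SS_res / SS_tot), where SS_res is the sum of squared residuals and SS_tot the total sum of squares.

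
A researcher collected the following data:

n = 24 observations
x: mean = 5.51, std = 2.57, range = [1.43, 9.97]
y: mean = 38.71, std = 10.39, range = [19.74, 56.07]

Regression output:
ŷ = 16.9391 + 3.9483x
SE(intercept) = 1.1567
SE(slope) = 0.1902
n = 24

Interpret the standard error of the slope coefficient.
SE(β̂₁) = 0.1902 is the estimated standard deviation of the slope estimate across repeated samples; relative to β̂₁ = 3.9483 that is 4.8%, a precise estimate.

What SE measures:
- The standard error quantifies the sampling variability of the coefficient estimate
- It is the estimated standard deviation of β̂₁ across hypothetical repeated samples of the same size
- Smaller SE → more precise estimate

Relative precision:
- SE / |β̂₁| = 0.1902 / 3.9483 = 4.8%
- Rule of thumb (under 20%: precise; 20% to under 50%: moderately precise; 50% or more: imprecise) → precise

Link to interval estimation: a confidence interval for β₁ is β̂₁ ± t* × 0.1902, so SE sets the half-width per unit of t*.

What drives SE(β̂₁): larger n (here n = 24) → smaller SE; more residual scatter → larger SE.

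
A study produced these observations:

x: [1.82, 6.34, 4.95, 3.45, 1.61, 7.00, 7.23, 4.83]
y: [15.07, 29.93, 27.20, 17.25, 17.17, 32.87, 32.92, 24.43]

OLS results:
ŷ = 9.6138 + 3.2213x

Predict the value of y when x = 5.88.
ŷ = 28.5550

x = 5.88 lies inside the observed range [1.61, 7.23], so the fitted equation applies directly:

ŷ = 9.6138 + 3.2213 × 5.88
ŷ = 9.6138 + 18.9412
ŷ = 28.5550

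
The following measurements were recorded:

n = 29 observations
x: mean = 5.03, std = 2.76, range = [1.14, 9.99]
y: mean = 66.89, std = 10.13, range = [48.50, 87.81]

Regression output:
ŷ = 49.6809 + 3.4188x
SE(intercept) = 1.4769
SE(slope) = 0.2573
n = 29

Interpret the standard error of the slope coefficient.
SE(slope) = 0.2573 measures the uncertainty in the estimated slope. The coefficient is estimated precisely (SE/|β̂₁| = 7.5%).

SE(β̂₁) = 0.2573 says: if we drew many samples of n = 29 from the same population and refit each time, the fitted slopes would scatter with a standard deviation of roughly 0.2573 around the true β₁.

Relative precision:
- SE / |β̂₁| = 0.2573 / 3.4188 = 7.5%
- Rule of thumb (under 20%: precise; 20% to under 50%: moderately precise; 50% or more: imprecise) → precise

Rough 95% range (±2 SE): 3.4188 ± 0.5146 → (2.9042, 3.9334).

What drives SE(β̂₁): larger n (here n = 29) → smaller SE; more residual scatter → larger SE.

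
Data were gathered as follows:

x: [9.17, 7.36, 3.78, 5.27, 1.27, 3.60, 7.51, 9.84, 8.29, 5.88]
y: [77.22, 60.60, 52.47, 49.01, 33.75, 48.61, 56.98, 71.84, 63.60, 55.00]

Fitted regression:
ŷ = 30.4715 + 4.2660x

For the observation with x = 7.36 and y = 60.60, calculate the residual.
Residual = -1.2693

The residual is the difference between the actual value and the predicted value:

Residual = y - ŷ

Step 1: Calculate predicted value
ŷ = 30.4715 + 4.2660 × 7.36
ŷ = 61.8693

Step 2: Calculate residual
Residual = 60.60 - 61.8693
Residual = -1.2693

The residual is negative, so the observed y = 60.60 sits below the regression line (the line overestimates it by 1.2693).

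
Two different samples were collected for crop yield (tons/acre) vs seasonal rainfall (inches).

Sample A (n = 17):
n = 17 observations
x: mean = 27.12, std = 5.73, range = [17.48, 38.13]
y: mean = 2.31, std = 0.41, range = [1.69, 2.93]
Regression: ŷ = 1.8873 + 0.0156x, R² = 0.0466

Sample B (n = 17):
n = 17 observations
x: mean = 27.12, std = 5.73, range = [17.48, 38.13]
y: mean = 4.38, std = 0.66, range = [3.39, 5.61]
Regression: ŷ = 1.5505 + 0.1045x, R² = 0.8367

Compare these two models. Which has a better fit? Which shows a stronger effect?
Model B has the better fit (R² = 0.8367 vs 0.0466). Model B shows the stronger effect (|β₁| = 0.1045 vs 0.0156).

Model Comparison:

Goodness of fit (R²):
- Model A: R² = 0.0466 → 4.66% of variance in crop yield explained
- Model B: R² = 0.8367 → 83.67% of variance in crop yield explained
- 0.8367 > 0.0466 → Model B has the better fit

Which has the larger per-inch effect? (|β₁|)
- Model A: β₁ = 0.0156 → predicted crop yield rises 0.0156 tons/acre per additional inch of rainfall
- Model B: β₁ = 0.1045 → predicted crop yield rises 0.1045 tons/acre per additional inch of rainfall
- |0.0156| < |0.1045| → Model B shows the stronger marginal effect

Note: A better fit (higher R²) doesn't necessarily mean a more important relationship.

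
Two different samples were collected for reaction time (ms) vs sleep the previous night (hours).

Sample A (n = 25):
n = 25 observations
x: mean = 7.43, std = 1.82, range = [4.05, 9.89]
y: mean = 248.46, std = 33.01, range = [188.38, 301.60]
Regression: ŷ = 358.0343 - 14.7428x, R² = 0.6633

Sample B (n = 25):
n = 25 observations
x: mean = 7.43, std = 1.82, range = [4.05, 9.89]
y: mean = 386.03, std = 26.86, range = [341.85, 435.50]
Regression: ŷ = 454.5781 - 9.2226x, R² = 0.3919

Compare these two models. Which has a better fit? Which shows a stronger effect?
Model A has the better fit (R² = 0.6633 vs 0.3919). Model A shows the stronger effect (|β₁| = 14.7428 vs 9.2226).

Model Comparison:

Goodness of fit (R²):
- Model A: R² = 0.6633 → 66.33% of variance in reaction time explained
- Model B: R² = 0.3919 → 39.19% of variance in reaction time explained
- 0.6633 > 0.3919 → Model A has the better fit

Strength of effect — compare |β₁|:
- Model A: β₁ = -14.7428 → predicted reaction time falls 14.7428 ms per additional hour of sleep
- Model B: β₁ = -9.2226 → predicted reaction time falls 9.2226 ms per additional hour of sleep
- |-14.7428| > |-9.2226| → Model A shows the stronger marginal effect

Notes:
- A better fit (higher R²) doesn't necessarily mean a more important relationship.
- A steeper slope doesn't make a better model if the scatter around the line is large.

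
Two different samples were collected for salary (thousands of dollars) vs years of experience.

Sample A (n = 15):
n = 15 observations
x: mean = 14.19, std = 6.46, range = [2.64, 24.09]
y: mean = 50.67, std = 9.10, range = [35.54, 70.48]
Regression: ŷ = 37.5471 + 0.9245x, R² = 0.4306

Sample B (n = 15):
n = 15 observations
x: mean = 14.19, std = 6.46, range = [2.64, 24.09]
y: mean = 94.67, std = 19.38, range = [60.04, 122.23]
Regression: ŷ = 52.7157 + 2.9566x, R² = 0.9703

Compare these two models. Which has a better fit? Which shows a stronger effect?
Model B has the better fit (R² = 0.9703 vs 0.4306). Model B shows the stronger effect (|β₁| = 2.9566 vs 0.9245).

Model Comparison:

Goodness of fit (R²):
- Model A: R² = 0.4306 → 43.06% of variance in salary explained
- Model B: R² = 0.9703 → 97.03% of variance in salary explained
- 0.9703 > 0.4306 → Model B has the better fit

Effect size (slope magnitude):
- Model A: β₁ = 0.9245 → predicted salary rises 0.9245 thousand dollars per additional year of experience
- Model B: β₁ = 2.9566 → predicted salary rises 2.9566 thousand dollars per additional year of experience
- |0.9245| < |2.9566| → Model B shows the stronger marginal effect

Note: A better fit (higher R²) doesn't necessarily mean a more important relationship.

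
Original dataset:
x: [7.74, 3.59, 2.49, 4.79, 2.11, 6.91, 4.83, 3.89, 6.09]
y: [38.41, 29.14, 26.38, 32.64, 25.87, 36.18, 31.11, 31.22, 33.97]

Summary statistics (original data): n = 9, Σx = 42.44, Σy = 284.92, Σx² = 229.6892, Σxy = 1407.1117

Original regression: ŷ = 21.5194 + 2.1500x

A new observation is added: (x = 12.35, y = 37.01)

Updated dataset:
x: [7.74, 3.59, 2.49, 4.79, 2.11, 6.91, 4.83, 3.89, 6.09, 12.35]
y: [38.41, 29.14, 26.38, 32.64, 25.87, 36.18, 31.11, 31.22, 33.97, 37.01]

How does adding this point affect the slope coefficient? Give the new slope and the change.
The slope changes from 2.1500 to 1.2233 (change of -0.9267, or -43.1%).

The new point has HIGH LEVERAGE: x = 12.35 is far from the original mean x̄ = 42.44/9 ≈ 4.72 (original range [2.11, 7.74]).

Step 1: Update the sums with the new point (n goes from 9 to 10)
Σx  = 42.44 + 12.35 = 54.79
Σy  = 284.92 + 37.01 = 321.93
Σx² = 229.6892 + 12.35² = 229.6892 + 152.5225 = 382.2117
Σxy = 1407.1117 + 12.35×37.01 = 1407.1117 + 457.0735 = 1864.1852

Step 2: Recompute the slope with b₁ = (nΣxy − ΣxΣy) / (nΣx² − (Σx)²)
Numerator   = 10×1864.1852 − 54.79×321.93 = 18641.8520 − 17638.5447 = 1003.3073
Denominator = 10×382.2117 − 54.79² = 3822.1170 − 3001.9441 = 820.1729
b₁(new) = 1003.3073 / 820.1729 = 1.2233

(Same formula on the original sums: (9×1407.1117 − 42.44×284.92) / (9×229.6892 − 42.44²) = 572.0005 / 266.0492 = 2.1500, matching the given fit.)

Step 3: Change in slope
Δβ₁ = 1.2233 − 2.1500 = -0.9267
Relative change = -0.9267 / 2.1500 × 100% = -43.1%
→ the slope decreases when the point is added.

Because the point sits below the extension of the original line at a high-leverage x, it tilts the fit down.
In practice: refit with and without it and report both if conclusions differ.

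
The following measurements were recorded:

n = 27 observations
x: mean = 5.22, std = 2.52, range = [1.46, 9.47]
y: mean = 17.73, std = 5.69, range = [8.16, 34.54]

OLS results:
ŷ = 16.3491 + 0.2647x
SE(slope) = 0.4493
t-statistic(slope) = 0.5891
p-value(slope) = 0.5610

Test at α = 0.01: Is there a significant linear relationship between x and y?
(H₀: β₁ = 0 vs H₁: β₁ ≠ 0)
Fail to reject H₀: p-value = 0.5610 ≥ α = 0.01. The linear relationship is not significant at the 1% level.

Hypothesis test for the slope coefficient:

H₀: β₁ = 0 (no linear relationship)
H₁: β₁ ≠ 0 (linear relationship exists)

Test statistic: t = β̂₁ / SE(β̂₁) = 0.2647 / 0.4493 = 0.5891

With df = 25, the two-sided p-value for |t| = 0.5891 is 0.5610.

Decision rule: reject H₀ if p-value < α.
p-value = 0.5610 ≥ α = 0.01 → fail to reject H₀.

At α = 0.01 the data do not provide convincing evidence of a nonzero slope.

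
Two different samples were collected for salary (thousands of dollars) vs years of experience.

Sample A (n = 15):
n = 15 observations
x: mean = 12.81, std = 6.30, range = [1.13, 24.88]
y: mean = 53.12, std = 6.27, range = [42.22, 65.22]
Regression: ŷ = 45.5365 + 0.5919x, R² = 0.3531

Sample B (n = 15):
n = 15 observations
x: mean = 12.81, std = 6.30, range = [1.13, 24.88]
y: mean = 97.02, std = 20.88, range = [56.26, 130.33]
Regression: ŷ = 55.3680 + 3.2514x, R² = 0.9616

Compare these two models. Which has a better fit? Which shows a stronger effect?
Model B has the better fit (R² = 0.9616 vs 0.3531). Model B shows the stronger effect (|β₁| = 3.2514 vs 0.5919).

Model Comparison:

Which explains more variance? (R²)
- Model A: R² = 0.3531 → 35.31% of variance in salary explained
- Model B: R² = 0.9616 → 96.16% of variance in salary explained
- 0.9616 > 0.3531 → Model B has the better fit

Which has the larger per-year effect? (|β₁|)
- Model A: β₁ = 0.5919 → predicted salary rises 0.5919 thousand dollars per additional year of experience
- Model B: β₁ = 3.2514 → predicted salary rises 3.2514 thousand dollars per additional year of experience
- |0.5919| < |3.2514| → Model B shows the stronger marginal effect

Notes:
- The two samples could reflect different populations, time periods, or measurement quality.
- R² measures how tightly points cluster around the line; β₁ measures how steep the line is — they answer different questions.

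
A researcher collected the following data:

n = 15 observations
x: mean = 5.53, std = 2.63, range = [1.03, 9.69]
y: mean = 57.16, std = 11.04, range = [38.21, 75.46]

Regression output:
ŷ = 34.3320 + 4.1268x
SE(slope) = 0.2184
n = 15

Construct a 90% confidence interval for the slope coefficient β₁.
The 90% CI for β₁ is (3.7400, 4.5136)

Confidence interval for the slope:

The 90% CI for β₁ is: β̂₁ ± t*(α/2, n-2) × SE(β̂₁)

Step 1: Find critical t-value
- Confidence level = 0.9
- Degrees of freedom = n - 2 = 15 - 2 = 13
- t*(α/2, 13) = 1.7709

Step 2: Calculate margin of error
Margin = 1.7709 × 0.2184 = 0.3868

Step 3: Construct interval
CI = 4.1268 ± 0.3868
CI = (3.7400, 4.5136)

Interpretation: each one-unit increase in x is associated with a change in mean y of between 3.7400 and 4.5136, with 90% confidence.
The interval does not include 0, suggesting a significant linear relationship.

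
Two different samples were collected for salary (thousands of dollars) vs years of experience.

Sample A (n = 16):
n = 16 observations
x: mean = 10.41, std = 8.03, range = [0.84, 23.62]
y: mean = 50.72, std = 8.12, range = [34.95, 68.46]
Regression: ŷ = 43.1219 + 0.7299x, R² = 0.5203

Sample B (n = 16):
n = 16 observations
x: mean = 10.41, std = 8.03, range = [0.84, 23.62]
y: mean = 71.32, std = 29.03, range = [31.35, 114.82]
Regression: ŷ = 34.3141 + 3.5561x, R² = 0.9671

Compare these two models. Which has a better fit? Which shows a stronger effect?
Model B has the better fit (R² = 0.9671 vs 0.5203). Model B shows the stronger effect (|β₁| = 3.5561 vs 0.7299).

Model Comparison:

Which explains more variance? (R²)
- Model A: R² = 0.5203 → 52.03% of variance in salary explained
- Model B: R² = 0.9671 → 96.71% of variance in salary explained
- 0.9671 > 0.5203 → Model B has the better fit

Strength of effect — compare |β₁|:
- Model A: β₁ = 0.7299 → predicted salary rises 0.7299 thousand dollars per additional year of experience
- Model B: β₁ = 3.5561 → predicted salary rises 3.5561 thousand dollars per additional year of experience
- |0.7299| < |3.5561| → Model B shows the stronger marginal effect

Notes:
- A better fit (higher R²) doesn't necessarily mean a more important relationship.
- A steeper slope doesn't make a better model if the scatter around the line is large.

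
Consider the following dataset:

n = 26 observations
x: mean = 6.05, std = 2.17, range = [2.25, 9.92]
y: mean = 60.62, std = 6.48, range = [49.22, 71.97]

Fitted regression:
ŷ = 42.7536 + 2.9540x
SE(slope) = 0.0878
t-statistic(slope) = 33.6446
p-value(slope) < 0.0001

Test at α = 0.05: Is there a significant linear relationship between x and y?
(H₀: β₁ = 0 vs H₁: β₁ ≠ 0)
Since p-value < 0.0001 < α = 0.05, reject H₀ — the slope is significantly different from 0.

Hypothesis test for the slope coefficient:

H₀: β₁ = 0 (no linear relationship)
H₁: β₁ ≠ 0 (linear relationship exists)

Test statistic: t = β̂₁ / SE(β̂₁) = 2.9540 / 0.0878 = 33.6446

The p-value (<0.0001) is the probability, under H₀, of a t-statistic at least as extreme as |t| = 33.6446 (two-sided, df = n − 2 = 24).

Decision rule: reject H₀ if p-value < α.
p-value < 0.0001 < α = 0.05 → reject H₀.

There is sufficient evidence at the 5% significance level to conclude that a linear relationship exists between x and y.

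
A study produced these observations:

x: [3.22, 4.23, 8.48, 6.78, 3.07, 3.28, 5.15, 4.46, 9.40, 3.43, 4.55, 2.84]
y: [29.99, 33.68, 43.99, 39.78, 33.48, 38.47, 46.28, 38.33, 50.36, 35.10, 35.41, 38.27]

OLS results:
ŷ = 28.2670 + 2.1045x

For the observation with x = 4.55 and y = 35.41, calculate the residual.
Residual = -2.4325

The residual is the difference between the actual value and the predicted value:

Residual = y - ŷ

Step 1: Calculate predicted value
ŷ = 28.2670 + 2.1045 × 4.55
ŷ = 37.8425

Step 2: Calculate residual
Residual = 35.41 - 37.8425
Residual = -2.4325

Interpretation: the model overestimates the actual value by 2.4325 at this point (negative residual → observation lies below the fitted line).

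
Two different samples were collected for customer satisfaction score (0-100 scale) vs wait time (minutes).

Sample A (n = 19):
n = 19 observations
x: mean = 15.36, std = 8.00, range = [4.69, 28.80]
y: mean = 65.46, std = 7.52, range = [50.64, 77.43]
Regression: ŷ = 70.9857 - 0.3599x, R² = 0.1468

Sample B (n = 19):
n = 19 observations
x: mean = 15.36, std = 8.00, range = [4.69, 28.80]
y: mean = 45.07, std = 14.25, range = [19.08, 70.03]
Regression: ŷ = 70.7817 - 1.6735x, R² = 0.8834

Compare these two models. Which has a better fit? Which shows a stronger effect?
Model B has the better fit (R² = 0.8834 vs 0.1468). Model B shows the stronger effect (|β₁| = 1.6735 vs 0.3599).

Model Comparison:

Goodness of fit (R²):
- Model A: R² = 0.1468 → 14.68% of variance in satisfaction score explained
- Model B: R² = 0.8834 → 88.34% of variance in satisfaction score explained
- 0.8834 > 0.1468 → Model B has the better fit

Effect size (slope magnitude):
- Model A: β₁ = -0.3599 → predicted satisfaction score falls 0.3599 points per additional minute of wait time
- Model B: β₁ = -1.6735 → predicted satisfaction score falls 1.6735 points per additional minute of wait time
- |-0.3599| < |-1.6735| → Model B shows the stronger marginal effect

Notes:
- A steeper slope doesn't make a better model if the scatter around the line is large.
- A better fit (higher R²) doesn't necessarily mean a more important relationship.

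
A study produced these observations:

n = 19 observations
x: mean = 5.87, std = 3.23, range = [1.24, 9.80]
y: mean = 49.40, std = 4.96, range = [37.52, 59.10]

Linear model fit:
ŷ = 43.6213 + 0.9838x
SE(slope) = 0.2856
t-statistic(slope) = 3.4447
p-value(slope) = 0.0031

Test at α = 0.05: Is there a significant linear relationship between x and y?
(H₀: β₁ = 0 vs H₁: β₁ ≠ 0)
p-value = 0.0031 < α = 0.05, so we reject H₀. The relationship is significant.

Hypothesis test for the slope coefficient:

H₀: β₁ = 0 (no linear relationship)
H₁: β₁ ≠ 0 (linear relationship exists)

Test statistic: t = β̂₁ / SE(β̂₁) = 0.9838 / 0.2856 = 3.4447

The p-value (0.0031) is the probability, under H₀, of a t-statistic at least as extreme as |t| = 3.4447 (two-sided, df = n − 2 = 17).

Decision rule: reject H₀ if p-value < α.
p-value = 0.0031 < α = 0.05 → reject H₀.

Conclusion: the linear association between x and y is significant at the 5% level.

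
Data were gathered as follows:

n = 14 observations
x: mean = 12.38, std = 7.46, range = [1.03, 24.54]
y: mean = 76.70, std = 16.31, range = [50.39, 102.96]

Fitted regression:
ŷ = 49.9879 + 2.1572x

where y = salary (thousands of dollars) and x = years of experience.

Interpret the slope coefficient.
For each additional year of experience, predicted salary increases by approximately 2.1572 thousand dollars.

The slope coefficient β₁ = 2.1572 represents the marginal effect of experience on salary.

Interpretation:
- Experience up by 1 year → predicted salary increases by 2.1572 thousand dollars
- The effect is assumed constant over the observed range of x (linearity)
- The slope describes association in these data, not necessarily a causal effect

(β₀ = 49.9879 is the fitted value at x = 0 and is not part of the slope interpretation.)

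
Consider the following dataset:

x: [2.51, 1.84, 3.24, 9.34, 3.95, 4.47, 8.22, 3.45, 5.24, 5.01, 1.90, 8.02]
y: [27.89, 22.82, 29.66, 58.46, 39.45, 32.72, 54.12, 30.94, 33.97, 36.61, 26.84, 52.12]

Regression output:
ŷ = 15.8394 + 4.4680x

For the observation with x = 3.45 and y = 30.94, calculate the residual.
Residual = -0.3140

The residual is the difference between the actual value and the predicted value:

Residual = y - ŷ

Step 1: Calculate predicted value
ŷ = 15.8394 + 4.4680 × 3.45
ŷ = 31.2540

Step 2: Calculate residual
Residual = 30.94 - 31.2540
Residual = -0.3140

Interpretation: the model overestimates the actual value by 0.3140 at this point (negative residual → observation lies below the fitted line).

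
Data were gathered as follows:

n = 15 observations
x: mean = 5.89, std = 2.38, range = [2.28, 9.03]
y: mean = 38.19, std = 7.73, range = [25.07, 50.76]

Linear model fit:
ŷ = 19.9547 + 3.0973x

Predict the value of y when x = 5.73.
ŷ = 37.7022

x = 5.73 lies inside the observed range [2.28, 9.03], so the fitted equation applies directly:

ŷ = 19.9547 + 3.0973 × 5.73
ŷ = 19.9547 + 17.7475
ŷ = 37.7022

This is a point prediction; actual observations scatter around it by roughly the residual standard deviation.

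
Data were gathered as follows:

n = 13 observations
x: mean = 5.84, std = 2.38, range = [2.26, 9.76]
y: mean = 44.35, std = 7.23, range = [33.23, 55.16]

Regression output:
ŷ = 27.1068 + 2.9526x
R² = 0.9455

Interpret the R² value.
The model explains 94.55% of the variance in y (R² = 0.9455), leaving 5.45% unexplained; the fit is strong.

R² = 1 − SS_res/SS_tot compares the residual scatter to the total scatter of y about its mean.

Here R² = 0.9455:
- Explained: 94.55% of the variation in y
- Unexplained (residual): 100% − 94.55% = 5.45%
- Rule of thumb (below 0.3 weak; 0.3 to below 0.7 moderate; 0.7 and above strong) → strong

Equivalently, for simple linear regression R² = r², so |r| = √0.9455 ≈ 0.9724.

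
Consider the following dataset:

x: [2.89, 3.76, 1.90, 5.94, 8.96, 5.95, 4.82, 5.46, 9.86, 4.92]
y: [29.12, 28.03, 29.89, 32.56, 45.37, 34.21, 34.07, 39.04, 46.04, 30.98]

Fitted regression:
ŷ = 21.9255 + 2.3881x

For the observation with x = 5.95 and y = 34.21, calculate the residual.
Residual = -1.9247

The residual is the difference between the actual value and the predicted value:

Residual = y - ŷ

Step 1: Calculate predicted value
ŷ = 21.9255 + 2.3881 × 5.95
ŷ = 36.1347

Step 2: Calculate residual
Residual = 34.21 - 36.1347
Residual = -1.9247

The residual is negative, so the observed y = 34.21 sits below the regression line (the line overestimates it by 1.9247).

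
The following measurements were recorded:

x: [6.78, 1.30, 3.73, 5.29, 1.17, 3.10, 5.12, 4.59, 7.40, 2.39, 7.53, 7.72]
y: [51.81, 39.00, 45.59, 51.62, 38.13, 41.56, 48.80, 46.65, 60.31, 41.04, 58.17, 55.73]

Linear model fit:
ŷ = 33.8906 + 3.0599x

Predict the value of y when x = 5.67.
ŷ = 51.2402

Plug x = 5.67 into the fitted line:

ŷ = 33.8906 + 3.0599 × 5.67
ŷ = 33.8906 + 17.3496
ŷ = 51.2402

This is the fitted mean response at that x — an individual observation would come with a wider prediction interval.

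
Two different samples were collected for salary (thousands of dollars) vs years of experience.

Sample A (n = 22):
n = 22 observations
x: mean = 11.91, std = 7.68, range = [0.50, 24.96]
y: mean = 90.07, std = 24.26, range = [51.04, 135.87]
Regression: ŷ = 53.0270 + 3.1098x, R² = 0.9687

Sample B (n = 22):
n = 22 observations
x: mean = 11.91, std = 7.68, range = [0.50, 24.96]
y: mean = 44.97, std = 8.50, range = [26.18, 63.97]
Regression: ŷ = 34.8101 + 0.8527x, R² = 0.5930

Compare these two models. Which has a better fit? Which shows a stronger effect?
Model A has the better fit (R² = 0.9687 vs 0.5930). Model A shows the stronger effect (|β₁| = 3.1098 vs 0.8527).

Model Comparison:

Goodness of fit (R²):
- Model A: R² = 0.9687 → 96.87% of variance in salary explained
- Model B: R² = 0.5930 → 59.30% of variance in salary explained
- 0.9687 > 0.5930 → Model A has the better fit

Strength of effect — compare |β₁|:
- Model A: β₁ = 3.1098 → predicted salary rises 3.1098 thousand dollars per additional year of experience
- Model B: β₁ = 0.8527 → predicted salary rises 0.8527 thousand dollars per additional year of experience
- |3.1098| > |0.8527| → Model A shows the stronger marginal effect

Note: A better fit (higher R²) doesn't necessarily mean a more important relationship.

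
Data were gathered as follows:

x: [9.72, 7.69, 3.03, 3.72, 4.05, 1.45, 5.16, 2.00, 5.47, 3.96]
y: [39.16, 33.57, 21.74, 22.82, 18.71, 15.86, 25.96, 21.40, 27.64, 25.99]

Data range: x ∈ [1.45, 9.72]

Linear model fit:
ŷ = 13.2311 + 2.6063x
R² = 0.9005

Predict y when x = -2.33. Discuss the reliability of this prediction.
ŷ = 7.1584, but this is extrapolation (below the data range [1.45, 9.72]) and may be unreliable.

Prediction calculation:
ŷ = 13.2311 + 2.6063 × (-2.33)
ŷ = 7.1584

Reliability:
- Data range: x ∈ [1.45, 9.72]
- Prediction point: x = -2.33 is 3.78 units below the observed range → this is EXTRAPOLATION, not interpolation

Why that matters here:
- The standard error of prediction grows with (x − x̄)², and x = -2.33 is far from x̄ = 4.62
- R² describes fit only over the sampled x values; it says nothing about behaviour beyond them

A defensible statement: 'if the linear trend continued to x = -2.33, y would be about 7.1584' — the premise is untested.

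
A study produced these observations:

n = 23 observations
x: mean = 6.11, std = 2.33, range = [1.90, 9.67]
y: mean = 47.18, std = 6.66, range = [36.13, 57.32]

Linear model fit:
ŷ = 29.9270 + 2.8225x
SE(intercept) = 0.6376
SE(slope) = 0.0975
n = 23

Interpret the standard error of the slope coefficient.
SE(slope) = 0.0975 measures the uncertainty in the estimated slope. The coefficient is estimated precisely (SE/|β̂₁| = 3.5%).

SE(β̂₁) = 0.0975 says: if we drew many samples of n = 23 from the same population and refit each time, the fitted slopes would scatter with a standard deviation of roughly 0.0975 around the true β₁.

Relative precision:
- SE / |β̂₁| = 0.0975 / 2.8225 = 3.5%
- Rule of thumb (under 20%: precise; 20% to under 50%: moderately precise; 50% or more: imprecise) → precise

Rough 95% range (±2 SE): 2.8225 ± 0.1950 → (2.6275, 3.0175).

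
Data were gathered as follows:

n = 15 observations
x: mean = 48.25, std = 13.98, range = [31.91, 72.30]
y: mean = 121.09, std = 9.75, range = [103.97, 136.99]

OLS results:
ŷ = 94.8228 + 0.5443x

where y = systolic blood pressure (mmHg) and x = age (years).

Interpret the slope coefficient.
For each additional year of age, predicted blood pressure increases by approximately 0.5443 mmHg.

The slope coefficient β₁ = 0.5443 represents the marginal effect of age on blood pressure.

Interpretation:
- Age up by 1 year → predicted blood pressure increases by 0.5443 mmHg
- The effect is assumed constant over the observed range of x (linearity)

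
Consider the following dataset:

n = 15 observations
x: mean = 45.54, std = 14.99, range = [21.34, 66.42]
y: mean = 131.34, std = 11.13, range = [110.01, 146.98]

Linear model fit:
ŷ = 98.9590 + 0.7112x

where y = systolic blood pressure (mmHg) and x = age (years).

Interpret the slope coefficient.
For each additional year of age, predicted blood pressure increases by approximately 0.7112 mmHg.

β₁ = 0.7112 is the change in predicted blood pressure (mmHg) per additional year of age.

Interpretation:
- Age up by 1 year → predicted blood pressure increases by 0.7112 mmHg
- This is a linear approximation: the same per-unit change is assumed across the whole observed x range
- The slope describes association in these data, not necessarily a causal effect

The intercept β₀ = 98.9590 is the predicted blood pressure when age = 0; since the smallest observed x is 21.34, this is an extrapolation and mainly anchors the line.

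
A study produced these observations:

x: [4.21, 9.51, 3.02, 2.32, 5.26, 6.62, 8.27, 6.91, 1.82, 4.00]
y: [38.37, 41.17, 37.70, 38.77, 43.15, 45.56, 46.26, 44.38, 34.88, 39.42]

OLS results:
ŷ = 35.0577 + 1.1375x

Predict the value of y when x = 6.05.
ŷ = 41.9396

To predict y for x = 6.05, substitute into the regression equation:

ŷ = 35.0577 + 1.1375 × 6.05
ŷ = 35.0577 + 6.8819
ŷ = 41.9396

This is a point prediction; actual observations scatter around it by roughly the residual standard deviation.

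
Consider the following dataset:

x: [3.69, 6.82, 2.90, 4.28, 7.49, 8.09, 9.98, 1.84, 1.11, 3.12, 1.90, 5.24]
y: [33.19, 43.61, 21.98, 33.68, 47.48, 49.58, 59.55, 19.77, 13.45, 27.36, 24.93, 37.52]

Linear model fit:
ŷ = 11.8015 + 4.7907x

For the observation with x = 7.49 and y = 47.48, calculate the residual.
Residual = -0.2038

The residual is the difference between the actual value and the predicted value:

Residual = y - ŷ

Step 1: Calculate predicted value
ŷ = 11.8015 + 4.7907 × 7.49
ŷ = 47.6838

Step 2: Calculate residual
Residual = 47.48 - 47.6838
Residual = -0.2038

The residual is negative, so the observed y = 47.48 sits below the regression line (the line overestimates it by 0.2038).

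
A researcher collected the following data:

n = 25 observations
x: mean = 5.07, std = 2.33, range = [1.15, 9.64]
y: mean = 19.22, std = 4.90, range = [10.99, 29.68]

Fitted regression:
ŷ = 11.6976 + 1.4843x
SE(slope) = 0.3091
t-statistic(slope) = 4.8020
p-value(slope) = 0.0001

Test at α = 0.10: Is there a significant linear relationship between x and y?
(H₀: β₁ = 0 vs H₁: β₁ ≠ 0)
Reject H₀: p-value = 0.0001 < α = 0.10. The linear relationship is significant at the 10% level.

Hypothesis test for the slope coefficient:

H₀: β₁ = 0 (no linear relationship)
H₁: β₁ ≠ 0 (linear relationship exists)

Test statistic: t = β̂₁ / SE(β̂₁) = 1.4843 / 0.3091 = 4.8020

p = 0.0001: how often a slope estimate this far from 0 (in SE units) would arise by chance if β₁ were truly 0.

Decision rule: reject H₀ if p-value < α.
p-value = 0.0001 < α = 0.10 → reject H₀.

Conclusion: the linear association between x and y is significant at the 10% level.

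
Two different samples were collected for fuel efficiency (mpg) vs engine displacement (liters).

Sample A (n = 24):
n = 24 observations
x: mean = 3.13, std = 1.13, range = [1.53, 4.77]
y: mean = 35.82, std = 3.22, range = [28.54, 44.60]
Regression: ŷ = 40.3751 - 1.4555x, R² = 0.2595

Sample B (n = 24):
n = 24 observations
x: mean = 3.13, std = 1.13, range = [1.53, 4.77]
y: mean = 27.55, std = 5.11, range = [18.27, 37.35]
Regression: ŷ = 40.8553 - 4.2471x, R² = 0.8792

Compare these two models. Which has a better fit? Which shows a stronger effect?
Model B has the better fit (R² = 0.8792 vs 0.2595). Model B shows the stronger effect (|β₁| = 4.2471 vs 1.4555).

Model Comparison:

Fit — compare R²:
- Model A: R² = 0.2595 → 25.95% of variance in fuel efficiency explained
- Model B: R² = 0.8792 → 87.92% of variance in fuel efficiency explained
- 0.8792 > 0.2595 → Model B has the better fit

Which has the larger per-liter effect? (|β₁|)
- Model A: β₁ = -1.4555 → predicted fuel efficiency falls 1.4555 mpg per additional liter of engine displacement
- Model B: β₁ = -4.2471 → predicted fuel efficiency falls 4.2471 mpg per additional liter of engine displacement
- |-1.4555| < |-4.2471| → Model B shows the stronger marginal effect

Note: A steeper slope doesn't make a better model if the scatter around the line is large.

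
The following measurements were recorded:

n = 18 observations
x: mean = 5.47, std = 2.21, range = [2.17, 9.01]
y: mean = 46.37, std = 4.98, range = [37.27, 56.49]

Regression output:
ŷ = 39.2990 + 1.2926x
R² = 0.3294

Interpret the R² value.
The model explains 32.94% of the variance in y (R² = 0.3294), leaving 67.06% unexplained; the fit is moderate.

The coefficient of determination R² is the fraction of the total variation in y that the fitted line accounts for.

Here R² = 0.3294:
- Explained: 32.94% of the variation in y
- Unexplained (residual): 100% − 32.94% = 67.06%
- Rule of thumb (below 0.3 weak; 0.3 to below 0.7 moderate; 0.7 and above strong) → moderate

Equivalently, for simple linear regression R² = r², so |r| = √0.3294 ≈ 0.5739.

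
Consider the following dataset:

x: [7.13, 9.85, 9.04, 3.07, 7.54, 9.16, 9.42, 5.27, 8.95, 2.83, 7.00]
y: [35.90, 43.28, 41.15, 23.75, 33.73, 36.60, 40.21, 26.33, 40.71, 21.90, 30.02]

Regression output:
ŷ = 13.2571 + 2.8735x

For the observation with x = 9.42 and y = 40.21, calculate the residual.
Residual = -0.1155

The residual is the difference between the actual value and the predicted value:

Residual = y - ŷ

Step 1: Calculate predicted value
ŷ = 13.2571 + 2.8735 × 9.42
ŷ = 40.3255

Step 2: Calculate residual
Residual = 40.21 - 40.3255
Residual = -0.1155

The residual is negative, so the observed y = 40.21 sits below the regression line (the line overestimates it by 0.1155).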